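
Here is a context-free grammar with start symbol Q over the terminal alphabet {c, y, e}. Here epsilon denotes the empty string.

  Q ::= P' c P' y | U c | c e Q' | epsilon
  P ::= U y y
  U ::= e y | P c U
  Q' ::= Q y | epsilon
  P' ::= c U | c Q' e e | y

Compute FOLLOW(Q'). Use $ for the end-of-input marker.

{$, e, y}

FIRST(P') = {c, y}
FIRST(Q) = {epsilon, c, e, y}  (via P' c P' y, U c)
FIRST(Q') = {epsilon, c, e, y}  (via Q y)
FIRST(P) = {e}  (via U y y)
FIRST(U) = {e}  (via P c U)
FOLLOW(Q) includes $ since Q is the start symbol.
FOLLOW(Q): in Q'::=Q y, Q is followed by y with FIRST {y}. Thus FOLLOW(Q) = {$, y}.
FOLLOW(P): in U::=P c U, P is followed by c U with FIRST {c}. Thus FOLLOW(P) = {c}.
FOLLOW(Q'): in Q::=c e Q', the suffix after Q' is empty, so FOLLOW(Q') ⊇ FOLLOW(Q) = {$, y}; in P'::=c Q' e e, Q' is followed by e e with FIRST {e}. Thus FOLLOW(Q') = {$, e, y}.
FOLLOW(P'): in Q::=P' c P' y (occurrence 1), P' is followed by c P' y with FIRST {c}; in Q::=P' c P' y (occurrence 2), P' is followed by y with FIRST {y}. Thus FOLLOW(P') = {c, y}.
FOLLOW(U): in Q::=U c, U is followed by c with FIRST {c}; in P::=U y y, U is followed by y y with FIRST {y}; in U::=P c U, the suffix after U is empty (adds nothing new); in P'::=c U, the suffix after U is empty, so FOLLOW(U) ⊇ FOLLOW(P') = {c, y}. Thus FOLLOW(U) = {c, y}.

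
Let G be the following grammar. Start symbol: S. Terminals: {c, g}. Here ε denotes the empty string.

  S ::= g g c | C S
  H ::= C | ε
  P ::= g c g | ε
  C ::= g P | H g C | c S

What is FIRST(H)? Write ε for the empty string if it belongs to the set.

FIRST(P): from P::=g c g we get {g}; from P::=ε we get {ε}. So FIRST(P) = {ε, g}.
FIRST(S): from S::=g g c we get {g}; from S::=C S we get {c, g}. So FIRST(S) = {c, g}.
FIRST(H): from H::=C we get {c, g}; from H::=ε we get {ε}. So FIRST(H) = {ε, c, g}.
FIRST(C): from C::=g P we get {g}; from C::=H g C we get {c, g}; from C::=c S we get {c}. So FIRST(C) = {c, g}.

{ε, c, g}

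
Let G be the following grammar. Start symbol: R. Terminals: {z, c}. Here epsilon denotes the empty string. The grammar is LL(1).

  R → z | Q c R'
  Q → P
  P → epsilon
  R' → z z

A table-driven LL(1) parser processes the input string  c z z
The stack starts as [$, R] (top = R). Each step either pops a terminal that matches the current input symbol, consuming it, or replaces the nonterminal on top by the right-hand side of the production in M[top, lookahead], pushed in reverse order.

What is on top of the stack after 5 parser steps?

z

step 1: stack=$ R  input=c z z $  — expand R → Q c R'
step 2: stack=$ R' c Q  input=c z z $  — expand Q → P
step 3: stack=$ R' c P  input=c z z $  — expand P → epsilon
step 4: stack=$ R' c  input=c z z $  — match c
step 5: stack=$ R'  input=z z $  — expand R' → z z
Stack after step 5: $ z z (top = z).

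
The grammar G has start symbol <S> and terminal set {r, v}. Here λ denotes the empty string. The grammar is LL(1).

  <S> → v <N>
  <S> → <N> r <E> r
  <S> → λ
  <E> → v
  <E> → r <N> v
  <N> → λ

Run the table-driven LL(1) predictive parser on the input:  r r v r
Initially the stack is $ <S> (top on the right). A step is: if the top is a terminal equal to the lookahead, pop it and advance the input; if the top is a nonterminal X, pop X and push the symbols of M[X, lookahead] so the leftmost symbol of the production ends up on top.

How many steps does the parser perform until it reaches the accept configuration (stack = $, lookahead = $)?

     Stack          Input      Action
  1  $ <S>          r r v r $  expand <S> → <N> r <E> r
  2  $ r <E> r <N>  r r v r $  expand <N> → λ
  3  $ r <E> r      r r v r $  match r
  4  $ r <E>        r v r $    expand <E> → r <N> v
  5  $ r v <N> r    r v r $    match r
  6  $ r v <N>      v r $      expand <N> → λ
  7  $ r v          v r $      match v
  8  $ r            r $        match r
Accept reached after 8 steps.

8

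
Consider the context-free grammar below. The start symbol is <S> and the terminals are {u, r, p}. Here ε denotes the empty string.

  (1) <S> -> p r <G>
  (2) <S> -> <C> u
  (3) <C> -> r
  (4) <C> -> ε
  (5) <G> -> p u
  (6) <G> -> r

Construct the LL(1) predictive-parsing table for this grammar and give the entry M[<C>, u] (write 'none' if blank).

FIRST(<C>): from <C>->r we get {r}; from <C>->ε we get {ε}. So FIRST(<C>) = {ε, r}.
FIRST(<G>): from <G>->p u we get {p}; from <G>->r we get {r}. So FIRST(<G>) = {p, r}.
FIRST(<S>): from <S>->p r <G> we get {p}; from <S>-><C> u we get {r, u}. So FIRST(<S>) = {p, r, u}.
FOLLOW(<S>) includes $ since <S> is the start symbol.
FOLLOW(<C>): in <S>-><C> u, <C> is followed by u with FIRST {u}. Thus FOLLOW(<C>) = {u}.
For <C> -> r: FIRST(r) = {r}, so it goes in M[<C>, t] for t ∈ {r}.
For <C> -> ε: FIRST(ε) = {ε}, so it goes in M[<C>, t] for t ∈ {}; since ε ∈ FIRST, also for every t ∈ FOLLOW(<C>) = {u}.

<C> -> ε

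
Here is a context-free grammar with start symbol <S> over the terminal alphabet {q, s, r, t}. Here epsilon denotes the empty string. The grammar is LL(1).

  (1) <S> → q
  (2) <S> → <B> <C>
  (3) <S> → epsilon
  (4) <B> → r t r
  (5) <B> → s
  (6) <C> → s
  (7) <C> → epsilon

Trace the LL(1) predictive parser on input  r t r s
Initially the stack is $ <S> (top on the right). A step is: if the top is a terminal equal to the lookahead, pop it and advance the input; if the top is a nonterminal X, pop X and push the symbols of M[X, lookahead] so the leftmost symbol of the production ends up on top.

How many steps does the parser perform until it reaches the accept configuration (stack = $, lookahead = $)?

7

step 1: stack=$ <S>  input=r t r s $  — expand <S> → <B> <C>
step 2: stack=$ <C> <B>  input=r t r s $  — expand <B> → r t r
step 3: stack=$ <C> r t r  input=r t r s $  — match r
step 4: stack=$ <C> r t  input=t r s $  — match t
step 5: stack=$ <C> r  input=r s $  — match r
step 6: stack=$ <C>  input=s $  — expand <C> → s
step 7: stack=$ s  input=s $  — match s
Accept reached after 7 steps.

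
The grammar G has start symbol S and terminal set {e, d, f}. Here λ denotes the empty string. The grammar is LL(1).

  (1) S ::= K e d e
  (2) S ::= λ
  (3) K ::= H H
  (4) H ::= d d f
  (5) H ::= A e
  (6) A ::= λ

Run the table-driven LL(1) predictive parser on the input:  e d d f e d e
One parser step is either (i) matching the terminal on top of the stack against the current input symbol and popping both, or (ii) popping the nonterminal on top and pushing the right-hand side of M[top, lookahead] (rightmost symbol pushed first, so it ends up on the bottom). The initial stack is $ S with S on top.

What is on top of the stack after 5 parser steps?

H

     Stack          Input            Action
  1  $ S            e d d f e d e $  expand S ::= K e d e
  2  $ e d e K      e d d f e d e $  expand K ::= H H
  3  $ e d e H H    e d d f e d e $  expand H ::= A e
  4  $ e d e H e A  e d d f e d e $  expand A ::= λ
  5  $ e d e H e    e d d f e d e $  match e
Stack after step 5: $ e d e H (top = H).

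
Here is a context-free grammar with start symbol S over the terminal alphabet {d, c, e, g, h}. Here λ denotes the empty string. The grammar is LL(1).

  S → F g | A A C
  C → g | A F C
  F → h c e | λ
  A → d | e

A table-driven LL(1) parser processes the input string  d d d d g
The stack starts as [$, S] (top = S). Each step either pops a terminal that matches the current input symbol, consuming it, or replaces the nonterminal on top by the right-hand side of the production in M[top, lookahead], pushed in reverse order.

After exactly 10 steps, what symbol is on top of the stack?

step 1: stack=$ S  input=d d d d g $  — expand S → A A C
step 2: stack=$ C A A  input=d d d d g $  — expand A → d
step 3: stack=$ C A d  input=d d d d g $  — match d
step 4: stack=$ C A  input=d d d g $  — expand A → d
step 5: stack=$ C d  input=d d d g $  — match d
step 6: stack=$ C  input=d d g $  — expand C → A F C
step 7: stack=$ C F A  input=d d g $  — expand A → d
step 8: stack=$ C F d  input=d d g $  — match d
step 9: stack=$ C F  input=d g $  — expand F → λ
step 10: stack=$ C  input=d g $  — expand C → A F C
Stack after step 10: $ C F A (top = A).

A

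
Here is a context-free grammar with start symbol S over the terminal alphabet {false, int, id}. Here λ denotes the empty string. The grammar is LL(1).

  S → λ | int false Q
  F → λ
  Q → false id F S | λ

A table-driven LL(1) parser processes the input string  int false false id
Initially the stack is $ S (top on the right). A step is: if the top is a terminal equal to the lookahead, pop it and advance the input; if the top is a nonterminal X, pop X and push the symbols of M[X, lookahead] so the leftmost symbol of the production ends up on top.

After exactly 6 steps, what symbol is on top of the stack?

F

step 1: stack=$ S  input=int false false id $  — expand S → int false Q
step 2: stack=$ Q false int  input=int false false id $  — match int
step 3: stack=$ Q false  input=false false id $  — match false
step 4: stack=$ Q  input=false id $  — expand Q → false id F S
step 5: stack=$ S F id false  input=false id $  — match false
step 6: stack=$ S F id  input=id $  — match id
Stack after step 6: $ S F (top = F).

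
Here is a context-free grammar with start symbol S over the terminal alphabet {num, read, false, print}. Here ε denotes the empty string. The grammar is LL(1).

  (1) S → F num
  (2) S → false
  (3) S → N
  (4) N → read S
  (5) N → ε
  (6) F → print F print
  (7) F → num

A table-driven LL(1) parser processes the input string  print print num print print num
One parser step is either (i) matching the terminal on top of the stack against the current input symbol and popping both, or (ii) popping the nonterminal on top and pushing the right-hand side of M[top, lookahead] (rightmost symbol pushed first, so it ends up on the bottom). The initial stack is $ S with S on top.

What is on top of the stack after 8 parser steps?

print

step 1: stack=$ S  input=print print num print print num $  — expand S → F num
step 2: stack=$ num F  input=print print num print print num $  — expand F → print F print
step 3: stack=$ num print F print  input=print print num print print num $  — match print
step 4: stack=$ num print F  input=print num print print num $  — expand F → print F print
step 5: stack=$ num print print F print  input=print num print print num $  — match print
step 6: stack=$ num print print F  input=num print print num $  — expand F → num
step 7: stack=$ num print print num  input=num print print num $  — match num
step 8: stack=$ num print print  input=print print num $  — match print
Stack after step 8: $ num print (top = print).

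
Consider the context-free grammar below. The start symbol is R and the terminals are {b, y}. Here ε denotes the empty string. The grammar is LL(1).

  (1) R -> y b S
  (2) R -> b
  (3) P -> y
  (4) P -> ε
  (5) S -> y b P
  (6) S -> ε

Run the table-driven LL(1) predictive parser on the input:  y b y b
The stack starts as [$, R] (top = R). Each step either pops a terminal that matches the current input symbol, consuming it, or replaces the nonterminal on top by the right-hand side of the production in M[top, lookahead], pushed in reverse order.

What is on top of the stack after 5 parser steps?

     Stack    Input      Action
  1  $ R      y b y b $  expand R -> y b S
  2  $ S b y  y b y b $  match y
  3  $ S b    b y b $    match b
  4  $ S      y b $      expand S -> y b P
  5  $ P b y  y b $      match y
Stack after step 5: $ P b (top = b).

b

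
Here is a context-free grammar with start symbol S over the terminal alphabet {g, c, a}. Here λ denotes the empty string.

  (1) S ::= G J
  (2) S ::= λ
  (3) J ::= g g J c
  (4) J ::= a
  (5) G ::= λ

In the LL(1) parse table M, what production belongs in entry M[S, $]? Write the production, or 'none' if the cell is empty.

FIRST(J): from J::=g g J c we get {g}; from J::=a we get {a}. So FIRST(J) = {a, g}.
FIRST(G): from G::=λ we get {λ}. So FIRST(G) = {λ}.
FIRST(S): from S::=G J we get {a, g}; from S::=λ we get {λ}. So FIRST(S) = {λ, a, g}.
FOLLOW(S) includes $ since S is the start symbol.
FOLLOW(S): S appears on no right-hand side. Thus FOLLOW(S) = {$}.
For S ::= G J: FIRST(G J) = {a, g}, so it goes in M[S, t] for t ∈ {a, g}.
For S ::= λ: FIRST(λ) = {λ}, so it goes in M[S, t] for t ∈ {}; since λ ∈ FIRST, also for every t ∈ FOLLOW(S) = {$}.

S ::= λ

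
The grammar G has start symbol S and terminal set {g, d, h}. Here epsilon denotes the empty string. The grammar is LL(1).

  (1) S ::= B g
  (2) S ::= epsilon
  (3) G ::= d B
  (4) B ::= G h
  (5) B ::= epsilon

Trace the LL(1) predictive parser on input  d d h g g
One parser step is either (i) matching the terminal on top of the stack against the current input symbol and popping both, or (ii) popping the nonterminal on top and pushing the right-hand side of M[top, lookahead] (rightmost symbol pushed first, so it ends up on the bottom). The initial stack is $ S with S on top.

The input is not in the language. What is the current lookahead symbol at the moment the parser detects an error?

g

step 1: stack=$ S  input=d d h g g $  — expand S ::= B g
step 2: stack=$ g B  input=d d h g g $  — expand B ::= G h
step 3: stack=$ g h G  input=d d h g g $  — expand G ::= d B
step 4: stack=$ g h B d  input=d d h g g $  — match d
step 5: stack=$ g h B  input=d h g g $  — expand B ::= G h
step 6: stack=$ g h h G  input=d h g g $  — expand G ::= d B
step 7: stack=$ g h h B d  input=d h g g $  — match d
step 8: stack=$ g h h B  input=h g g $  — expand B ::= epsilon
step 9: stack=$ g h h  input=h g g $  — match h
step 10: stack=$ g h  input=g g $  — error: top is terminal h but lookahead is g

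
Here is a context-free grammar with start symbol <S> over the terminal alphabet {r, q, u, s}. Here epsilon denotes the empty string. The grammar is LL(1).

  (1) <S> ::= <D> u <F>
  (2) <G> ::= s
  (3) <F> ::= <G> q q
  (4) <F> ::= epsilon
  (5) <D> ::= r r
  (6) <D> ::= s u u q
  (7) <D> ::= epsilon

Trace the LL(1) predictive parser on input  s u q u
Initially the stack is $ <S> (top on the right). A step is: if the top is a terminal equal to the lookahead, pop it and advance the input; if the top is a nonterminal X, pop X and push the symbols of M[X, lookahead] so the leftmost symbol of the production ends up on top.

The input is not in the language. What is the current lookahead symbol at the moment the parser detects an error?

q

     Stack            Input      Action
  1  $ <S>            s u q u $  expand <S> ::= <D> u <F>
  2  $ <F> u <D>      s u q u $  expand <D> ::= s u u q
  3  $ <F> u q u u s  s u q u $  match s
  4  $ <F> u q u u    u q u $    match u
  5  $ <F> u q u      q u $      error: top is terminal u but lookahead is q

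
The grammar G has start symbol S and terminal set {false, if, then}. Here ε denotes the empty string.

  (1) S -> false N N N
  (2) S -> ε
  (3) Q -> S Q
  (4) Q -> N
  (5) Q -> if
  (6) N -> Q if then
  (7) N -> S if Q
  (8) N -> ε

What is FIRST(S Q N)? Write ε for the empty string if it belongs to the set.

FIRST(S) = {ε, false}
FIRST(Q) = {ε, false, if}  (via S Q, N)
FIRST(N) = {ε, false, if}  (via Q if then, S if Q)
FIRST(S Q N): take FIRST of each symbol in turn, carrying on past any symbol whose FIRST contains ε; result {ε, false, if}.

{ε, false, if}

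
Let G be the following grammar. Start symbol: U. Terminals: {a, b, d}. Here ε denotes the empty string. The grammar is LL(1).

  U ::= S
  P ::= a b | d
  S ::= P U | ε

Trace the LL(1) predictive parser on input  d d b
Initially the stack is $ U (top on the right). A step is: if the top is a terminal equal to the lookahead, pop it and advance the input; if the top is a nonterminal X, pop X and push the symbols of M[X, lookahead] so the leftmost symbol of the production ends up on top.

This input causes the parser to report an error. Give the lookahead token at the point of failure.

b

step 1: stack=$ U  input=d d b $  — expand U ::= S
step 2: stack=$ S  input=d d b $  — expand S ::= P U
step 3: stack=$ U P  input=d d b $  — expand P ::= d
step 4: stack=$ U d  input=d d b $  — match d
step 5: stack=$ U  input=d b $  — expand U ::= S
step 6: stack=$ S  input=d b $  — expand S ::= P U
step 7: stack=$ U P  input=d b $  — expand P ::= d
step 8: stack=$ U d  input=d b $  — match d
step 9: stack=$ U  input=b $  — error: M[U, b] is empty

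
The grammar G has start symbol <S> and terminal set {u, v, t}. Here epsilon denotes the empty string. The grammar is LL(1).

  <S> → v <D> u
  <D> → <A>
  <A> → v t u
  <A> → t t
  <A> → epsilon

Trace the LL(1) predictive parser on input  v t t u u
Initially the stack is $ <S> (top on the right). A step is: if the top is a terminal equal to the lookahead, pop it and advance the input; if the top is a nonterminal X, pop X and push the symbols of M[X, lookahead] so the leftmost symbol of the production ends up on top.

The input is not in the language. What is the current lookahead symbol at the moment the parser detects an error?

u

     Stack      Input        Action
  1  $ <S>      v t t u u $  expand <S> → v <D> u
  2  $ u <D> v  v t t u u $  match v
  3  $ u <D>    t t u u $    expand <D> → <A>
  4  $ u <A>    t t u u $    expand <A> → t t
  5  $ u t t    t t u u $    match t
  6  $ u t      t u u $      match t
  7  $ u        u u $        match u
  8  $          u $          error: stack empty but input remains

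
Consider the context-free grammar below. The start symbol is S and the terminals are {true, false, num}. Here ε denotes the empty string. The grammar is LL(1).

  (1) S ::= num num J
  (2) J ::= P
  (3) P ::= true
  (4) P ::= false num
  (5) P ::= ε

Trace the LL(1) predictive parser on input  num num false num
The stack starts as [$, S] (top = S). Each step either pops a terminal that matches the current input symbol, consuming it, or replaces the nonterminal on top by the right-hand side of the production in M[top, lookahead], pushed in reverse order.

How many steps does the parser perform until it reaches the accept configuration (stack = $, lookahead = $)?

     Stack        Input                Action
  1  $ S          num num false num $  expand S ::= num num J
  2  $ J num num  num num false num $  match num
  3  $ J num      num false num $      match num
  4  $ J          false num $          expand J ::= P
  5  $ P          false num $          expand P ::= false num
  6  $ num false  false num $          match false
  7  $ num        num $                match num
Accept reached after 7 steps.

7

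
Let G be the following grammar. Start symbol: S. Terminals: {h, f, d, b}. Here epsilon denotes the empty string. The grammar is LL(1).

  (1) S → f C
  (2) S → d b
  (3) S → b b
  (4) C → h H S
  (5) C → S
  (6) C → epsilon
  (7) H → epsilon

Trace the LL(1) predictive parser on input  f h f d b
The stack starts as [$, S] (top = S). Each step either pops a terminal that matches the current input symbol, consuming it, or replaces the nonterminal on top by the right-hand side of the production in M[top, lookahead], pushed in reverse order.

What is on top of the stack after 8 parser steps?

S

step 1: stack=$ S  input=f h f d b $  — expand S → f C
step 2: stack=$ C f  input=f h f d b $  — match f
step 3: stack=$ C  input=h f d b $  — expand C → h H S
step 4: stack=$ S H h  input=h f d b $  — match h
step 5: stack=$ S H  input=f d b $  — expand H → epsilon
step 6: stack=$ S  input=f d b $  — expand S → f C
step 7: stack=$ C f  input=f d b $  — match f
step 8: stack=$ C  input=d b $  — expand C → S
Stack after step 8: $ S (top = S).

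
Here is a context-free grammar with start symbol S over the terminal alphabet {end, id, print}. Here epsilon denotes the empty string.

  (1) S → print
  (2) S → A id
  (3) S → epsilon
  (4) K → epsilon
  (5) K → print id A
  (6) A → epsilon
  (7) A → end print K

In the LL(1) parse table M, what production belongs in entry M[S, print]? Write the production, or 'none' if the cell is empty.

FIRST(K) = {epsilon, print}
FIRST(A) = {epsilon, end}
FIRST(S) = {epsilon, end, id, print}  (via A id)
FOLLOW(S) includes $ since S is the start symbol.
FOLLOW(S): S appears on no right-hand side. Thus FOLLOW(S) = {$}.
For S → print: FIRST(print) = {print}, so it goes in M[S, t] for t ∈ {print}.
For S → A id: FIRST(A id) = {end, id}, so it goes in M[S, t] for t ∈ {end, id}.
For S → epsilon: FIRST(epsilon) = {epsilon}, so it goes in M[S, t] for t ∈ {}; since epsilon ∈ FIRST, also for every t ∈ FOLLOW(S) = {$}.

S → print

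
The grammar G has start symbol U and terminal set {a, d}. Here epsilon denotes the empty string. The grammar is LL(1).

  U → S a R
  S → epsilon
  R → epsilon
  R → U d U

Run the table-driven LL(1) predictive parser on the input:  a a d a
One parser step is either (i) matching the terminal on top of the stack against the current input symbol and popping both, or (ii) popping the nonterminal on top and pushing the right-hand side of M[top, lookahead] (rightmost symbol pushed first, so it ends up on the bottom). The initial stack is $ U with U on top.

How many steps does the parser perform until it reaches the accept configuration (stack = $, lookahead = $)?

step 1: stack=$ U  input=a a d a $  — expand U → S a R
step 2: stack=$ R a S  input=a a d a $  — expand S → epsilon
step 3: stack=$ R a  input=a a d a $  — match a
step 4: stack=$ R  input=a d a $  — expand R → U d U
step 5: stack=$ U d U  input=a d a $  — expand U → S a R
step 6: stack=$ U d R a S  input=a d a $  — expand S → epsilon
step 7: stack=$ U d R a  input=a d a $  — match a
step 8: stack=$ U d R  input=d a $  — expand R → epsilon
step 9: stack=$ U d  input=d a $  — match d
step 10: stack=$ U  input=a $  — expand U → S a R
step 11: stack=$ R a S  input=a $  — expand S → epsilon
step 12: stack=$ R a  input=a $  — match a
step 13: stack=$ R  input=$  — expand R → epsilon
Accept reached after 13 steps.

13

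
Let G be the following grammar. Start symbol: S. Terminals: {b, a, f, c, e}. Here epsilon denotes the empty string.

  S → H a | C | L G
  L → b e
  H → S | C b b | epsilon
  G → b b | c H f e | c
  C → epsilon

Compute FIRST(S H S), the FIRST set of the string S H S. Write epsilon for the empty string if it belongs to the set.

FIRST(L): from L→b e we get {b}. So FIRST(L) = {b}.
FIRST(G): from G→b b we get {b}; from G→c H f e we get {c}; from G→c we get {c}. So FIRST(G) = {b, c}.
FIRST(C): from C→epsilon we get {epsilon}. So FIRST(C) = {epsilon}.
FIRST(S): from S→H a we get {a, b}; from S→C we get {epsilon}; from S→L G we get {b}. So FIRST(S) = {epsilon, a, b}.
FIRST(H): from H→S we get {epsilon, a, b}; from H→C b b we get {b}; from H→epsilon we get {epsilon}. So FIRST(H) = {epsilon, a, b}.
FIRST(S H S): take FIRST of each symbol in turn, carrying on past any symbol whose FIRST contains epsilon; result {epsilon, a, b}.

{epsilon, a, b}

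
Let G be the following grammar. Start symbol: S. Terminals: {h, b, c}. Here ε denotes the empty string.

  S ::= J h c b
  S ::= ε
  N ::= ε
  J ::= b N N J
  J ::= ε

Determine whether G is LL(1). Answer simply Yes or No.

FIRST(S) = {ε, b, h}
FIRST(N) = {ε}
FIRST(J) = {ε, b}
FOLLOW(S) = {$}
FOLLOW(N) = {b, h}
FOLLOW(J) = {h}
Each cell of M receives at most one production.

Yes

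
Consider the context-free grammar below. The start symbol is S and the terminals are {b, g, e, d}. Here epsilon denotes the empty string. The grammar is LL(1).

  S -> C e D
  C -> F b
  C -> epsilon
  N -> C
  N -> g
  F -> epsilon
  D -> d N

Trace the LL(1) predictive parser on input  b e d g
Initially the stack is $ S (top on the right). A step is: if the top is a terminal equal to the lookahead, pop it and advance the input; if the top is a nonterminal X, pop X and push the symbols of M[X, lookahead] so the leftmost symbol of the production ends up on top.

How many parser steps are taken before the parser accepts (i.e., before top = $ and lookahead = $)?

9

     Stack      Input      Action
  1  $ S        b e d g $  expand S -> C e D
  2  $ D e C    b e d g $  expand C -> F b
  3  $ D e b F  b e d g $  expand F -> epsilon
  4  $ D e b    b e d g $  match b
  5  $ D e      e d g $    match e
  6  $ D        d g $      expand D -> d N
  7  $ N d      d g $      match d
  8  $ N        g $        expand N -> g
  9  $ g        g $        match g
Accept reached after 9 steps.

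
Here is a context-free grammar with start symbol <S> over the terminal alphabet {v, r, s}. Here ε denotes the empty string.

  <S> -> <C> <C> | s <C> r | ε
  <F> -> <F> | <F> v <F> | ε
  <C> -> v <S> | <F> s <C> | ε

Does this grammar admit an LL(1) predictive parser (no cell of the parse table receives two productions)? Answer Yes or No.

FIRST(<S>) = {ε, s, v}
FIRST(<F>) = {ε, v}
FIRST(<C>) = {ε, s, v}
FOLLOW(<S>) = {$, r, s, v}
FOLLOW(<F>) = {s, v}
FOLLOW(<C>) = {$, r, s, v}
Cell M[<C>, s] receives both <C> -> <F> s <C> and <C> -> ε — the grammar is not LL(1).

No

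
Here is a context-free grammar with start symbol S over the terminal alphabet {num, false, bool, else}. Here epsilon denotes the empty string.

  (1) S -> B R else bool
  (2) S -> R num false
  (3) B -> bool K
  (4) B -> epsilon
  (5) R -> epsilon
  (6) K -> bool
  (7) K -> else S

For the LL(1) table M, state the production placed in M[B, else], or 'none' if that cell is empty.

B -> epsilon

FIRST(B): from B->bool K we get {bool}; from B->epsilon we get {epsilon}. So FIRST(B) = {epsilon, bool}.
FIRST(R): from R->epsilon we get {epsilon}. So FIRST(R) = {epsilon}.
FIRST(K): from K->bool we get {bool}; from K->else S we get {else}. So FIRST(K) = {bool, else}.
FIRST(S): from S->B R else bool we get {bool, else}; from S->R num false we get {num}. So FIRST(S) = {bool, else, num}.
FOLLOW(S) includes $ since S is the start symbol.
FOLLOW(B): in S->B R else bool, B is followed by R else bool with FIRST {else}. Thus FOLLOW(B) = {else}.
For B -> bool K: FIRST(bool K) = {bool}, so it goes in M[B, t] for t ∈ {bool}.
For B -> epsilon: FIRST(epsilon) = {epsilon}, so it goes in M[B, t] for t ∈ {}; since epsilon ∈ FIRST, also for every t ∈ FOLLOW(B) = {else}.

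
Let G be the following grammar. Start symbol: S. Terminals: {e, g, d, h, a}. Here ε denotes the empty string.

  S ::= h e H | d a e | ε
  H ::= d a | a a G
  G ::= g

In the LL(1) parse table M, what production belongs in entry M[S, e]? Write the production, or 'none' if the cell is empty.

FIRST(S): from S::=h e H we get {h}; from S::=d a e we get {d}; from S::=ε we get {ε}. So FIRST(S) = {ε, d, h}.
FIRST(H): from H::=d a we get {d}; from H::=a a G we get {a}. So FIRST(H) = {a, d}.
FIRST(G): from G::=g we get {g}. So FIRST(G) = {g}.
FOLLOW(S) includes $ since S is the start symbol.
FOLLOW(S): S appears on no right-hand side. Thus FOLLOW(S) = {$}.
For S ::= h e H: FIRST(h e H) = {h}, so it goes in M[S, t] for t ∈ {h}.
For S ::= d a e: FIRST(d a e) = {d}, so it goes in M[S, t] for t ∈ {d}.
For S ::= ε: FIRST(ε) = {ε}, so it goes in M[S, t] for t ∈ {}; since ε ∈ FIRST, also for every t ∈ FOLLOW(S) = {$}.
None of these place a production in M[S, e].

none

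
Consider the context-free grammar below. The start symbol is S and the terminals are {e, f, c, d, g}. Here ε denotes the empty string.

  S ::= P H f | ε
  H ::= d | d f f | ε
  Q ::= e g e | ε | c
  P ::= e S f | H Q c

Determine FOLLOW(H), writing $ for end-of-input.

{c, e, f}

FIRST(H): from H::=d we get {d}; from H::=d f f we get {d}; from H::=ε we get {ε}. So FIRST(H) = {ε, d}.
FIRST(Q): from Q::=e g e we get {e}; from Q::=ε we get {ε}; from Q::=c we get {c}. So FIRST(Q) = {ε, c, e}.
FIRST(P): from P::=e S f we get {e}; from P::=H Q c we get {c, d, e}. So FIRST(P) = {c, d, e}.
FIRST(S): from S::=P H f we get {c, d, e}; from S::=ε we get {ε}. So FIRST(S) = {ε, c, d, e}.
FOLLOW(S) includes $ since S is the start symbol.
FOLLOW(S): in P::=e S f, S is followed by f with FIRST {f}. Thus FOLLOW(S) = {$, f}.
FOLLOW(H): in S::=P H f, H is followed by f with FIRST {f}; in P::=H Q c, H is followed by Q c with FIRST {c, e}. Thus FOLLOW(H) = {c, e, f}.
FOLLOW(Q): in P::=H Q c, Q is followed by c with FIRST {c}. Thus FOLLOW(Q) = {c}.
FOLLOW(P): in S::=P H f, P is followed by H f with FIRST {d, f}. Thus FOLLOW(P) = {d, f}.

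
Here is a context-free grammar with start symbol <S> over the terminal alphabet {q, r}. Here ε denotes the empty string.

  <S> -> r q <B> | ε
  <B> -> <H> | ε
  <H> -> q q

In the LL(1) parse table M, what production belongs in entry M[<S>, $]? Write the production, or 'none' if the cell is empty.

FIRST(<S>) = {ε, r}
FIRST(<H>) = {q}
FIRST(<B>) = {ε, q}  (via <H>)
FOLLOW(<S>) includes $ since <S> is the start symbol.
FOLLOW(<S>): <S> appears on no right-hand side. Thus FOLLOW(<S>) = {$}.
For <S> -> r q <B>: FIRST(r q <B>) = {r}, so it goes in M[<S>, t] for t ∈ {r}.
For <S> -> ε: FIRST(ε) = {ε}, so it goes in M[<S>, t] for t ∈ {}; since ε ∈ FIRST, also for every t ∈ FOLLOW(<S>) = {$}.

<S> -> ε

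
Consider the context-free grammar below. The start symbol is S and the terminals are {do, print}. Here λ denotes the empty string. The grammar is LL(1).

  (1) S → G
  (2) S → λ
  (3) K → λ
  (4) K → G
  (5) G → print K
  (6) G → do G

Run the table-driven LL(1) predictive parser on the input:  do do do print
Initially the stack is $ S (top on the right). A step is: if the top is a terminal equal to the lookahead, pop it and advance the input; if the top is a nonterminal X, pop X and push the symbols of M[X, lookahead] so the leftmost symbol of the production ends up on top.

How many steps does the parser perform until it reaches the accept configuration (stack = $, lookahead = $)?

step 1: stack=$ S  input=do do do print $  — expand S → G
step 2: stack=$ G  input=do do do print $  — expand G → do G
step 3: stack=$ G do  input=do do do print $  — match do
step 4: stack=$ G  input=do do print $  — expand G → do G
step 5: stack=$ G do  input=do do print $  — match do
step 6: stack=$ G  input=do print $  — expand G → do G
step 7: stack=$ G do  input=do print $  — match do
step 8: stack=$ G  input=print $  — expand G → print K
step 9: stack=$ K print  input=print $  — match print
step 10: stack=$ K  input=$  — expand K → λ
Accept reached after 10 steps.

10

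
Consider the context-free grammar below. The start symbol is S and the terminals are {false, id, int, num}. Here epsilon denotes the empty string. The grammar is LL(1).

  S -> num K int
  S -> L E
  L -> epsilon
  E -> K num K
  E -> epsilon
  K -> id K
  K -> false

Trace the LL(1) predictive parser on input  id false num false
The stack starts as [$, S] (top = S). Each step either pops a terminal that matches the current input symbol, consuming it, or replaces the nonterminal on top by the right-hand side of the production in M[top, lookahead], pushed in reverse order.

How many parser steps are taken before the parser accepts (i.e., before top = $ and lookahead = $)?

10

step 1: stack=$ S  input=id false num false $  — expand S -> L E
step 2: stack=$ E L  input=id false num false $  — expand L -> epsilon
step 3: stack=$ E  input=id false num false $  — expand E -> K num K
step 4: stack=$ K num K  input=id false num false $  — expand K -> id K
step 5: stack=$ K num K id  input=id false num false $  — match id
step 6: stack=$ K num K  input=false num false $  — expand K -> false
step 7: stack=$ K num false  input=false num false $  — match false
step 8: stack=$ K num  input=num false $  — match num
step 9: stack=$ K  input=false $  — expand K -> false
step 10: stack=$ false  input=false $  — match false
Accept reached after 10 steps.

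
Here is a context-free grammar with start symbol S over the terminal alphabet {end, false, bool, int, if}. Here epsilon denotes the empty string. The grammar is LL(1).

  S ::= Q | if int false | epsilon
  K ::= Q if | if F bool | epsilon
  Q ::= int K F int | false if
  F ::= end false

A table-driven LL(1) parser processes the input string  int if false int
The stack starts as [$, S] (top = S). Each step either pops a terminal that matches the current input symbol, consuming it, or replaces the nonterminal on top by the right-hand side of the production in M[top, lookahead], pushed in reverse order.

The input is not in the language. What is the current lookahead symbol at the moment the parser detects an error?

step 1: stack=$ S  input=int if false int $  — expand S ::= Q
step 2: stack=$ Q  input=int if false int $  — expand Q ::= int K F int
step 3: stack=$ int F K int  input=int if false int $  — match int
step 4: stack=$ int F K  input=if false int $  — expand K ::= if F bool
step 5: stack=$ int F bool F if  input=if false int $  — match if
step 6: stack=$ int F bool F  input=false int $  — error: M[F, false] is empty

false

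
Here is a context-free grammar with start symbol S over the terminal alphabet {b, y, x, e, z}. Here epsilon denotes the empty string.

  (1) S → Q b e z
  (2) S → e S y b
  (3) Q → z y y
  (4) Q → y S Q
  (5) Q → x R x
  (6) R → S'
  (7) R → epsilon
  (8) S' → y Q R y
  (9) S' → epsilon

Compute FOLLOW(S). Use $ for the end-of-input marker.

FIRST(Q): from Q→z y y we get {z}; from Q→y S Q we get {y}; from Q→x R x we get {x}. So FIRST(Q) = {x, y, z}.
FIRST(S'): from S'→y Q R y we get {y}; from S'→epsilon we get {epsilon}. So FIRST(S') = {epsilon, y}.
FIRST(S): from S→Q b e z we get {x, y, z}; from S→e S y b we get {e}. So FIRST(S) = {e, x, y, z}.
FIRST(R): from R→S' we get {epsilon, y}; from R→epsilon we get {epsilon}. So FIRST(R) = {epsilon, y}.
FOLLOW(S) includes $ since S is the start symbol.
FOLLOW(S): in S→e S y b, S is followed by y b with FIRST {y}; in Q→y S Q, S is followed by Q with FIRST {x, y, z}. Thus FOLLOW(S) = {$, x, y, z}.
FOLLOW(Q): in S→Q b e z, Q is followed by b e z with FIRST {b}; in Q→y S Q, the suffix after Q is empty (adds nothing new); in S'→y Q R y, Q is followed by R y with FIRST {y}. Thus FOLLOW(Q) = {b, y}.
FOLLOW(R): in Q→x R x, R is followed by x with FIRST {x}; in S'→y Q R y, R is followed by y with FIRST {y}. Thus FOLLOW(R) = {x, y}.
FOLLOW(S'): in R→S', the suffix after S' is empty, so FOLLOW(S') ⊇ FOLLOW(R) = {x, y}. Thus FOLLOW(S') = {x, y}.

{$, x, y, z}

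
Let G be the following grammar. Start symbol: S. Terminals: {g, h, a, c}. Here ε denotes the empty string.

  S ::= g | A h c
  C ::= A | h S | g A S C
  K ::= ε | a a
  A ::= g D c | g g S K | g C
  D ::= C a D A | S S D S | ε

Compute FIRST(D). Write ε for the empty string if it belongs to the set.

FIRST(K) = {ε, a}
FIRST(A) = {g}
FIRST(S) = {g}  (via A h c)
FIRST(C) = {g, h}  (via A)
FIRST(D) = {ε, g, h}  (via C a D A, S S D S)

{ε, g, h}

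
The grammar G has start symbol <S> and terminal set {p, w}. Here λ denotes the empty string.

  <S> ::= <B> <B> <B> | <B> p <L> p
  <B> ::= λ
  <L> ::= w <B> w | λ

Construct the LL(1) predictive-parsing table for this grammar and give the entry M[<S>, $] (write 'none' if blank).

<S> ::= <B> <B> <B>

FIRST(<B>) = {λ}
FIRST(<L>) = {λ, w}
FIRST(<S>) = {λ, p}  (via <B> <B> <B>, <B> p <L> p)
FOLLOW(<S>) includes $ since <S> is the start symbol.
FOLLOW(<S>): <S> appears on no right-hand side. Thus FOLLOW(<S>) = {$}.
For <S> ::= <B> <B> <B>: FIRST(<B> <B> <B>) = {λ}, so it goes in M[<S>, t] for t ∈ {}; since λ ∈ FIRST, also for every t ∈ FOLLOW(<S>) = {$}.
For <S> ::= <B> p <L> p: FIRST(<B> p <L> p) = {p}, so it goes in M[<S>, t] for t ∈ {p}.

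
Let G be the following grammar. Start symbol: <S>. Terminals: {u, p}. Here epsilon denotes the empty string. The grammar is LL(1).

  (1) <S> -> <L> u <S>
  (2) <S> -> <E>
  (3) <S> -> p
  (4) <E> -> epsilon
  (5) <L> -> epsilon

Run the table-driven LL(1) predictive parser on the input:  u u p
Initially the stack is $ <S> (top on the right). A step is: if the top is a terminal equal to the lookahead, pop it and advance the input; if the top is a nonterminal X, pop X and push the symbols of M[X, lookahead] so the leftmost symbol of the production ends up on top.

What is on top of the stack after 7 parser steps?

p

     Stack        Input    Action
  1  $ <S>        u u p $  expand <S> -> <L> u <S>
  2  $ <S> u <L>  u u p $  expand <L> -> epsilon
  3  $ <S> u      u u p $  match u
  4  $ <S>        u p $    expand <S> -> <L> u <S>
  5  $ <S> u <L>  u p $    expand <L> -> epsilon
  6  $ <S> u      u p $    match u
  7  $ <S>        p $      expand <S> -> p
Stack after step 7: $ p (top = p).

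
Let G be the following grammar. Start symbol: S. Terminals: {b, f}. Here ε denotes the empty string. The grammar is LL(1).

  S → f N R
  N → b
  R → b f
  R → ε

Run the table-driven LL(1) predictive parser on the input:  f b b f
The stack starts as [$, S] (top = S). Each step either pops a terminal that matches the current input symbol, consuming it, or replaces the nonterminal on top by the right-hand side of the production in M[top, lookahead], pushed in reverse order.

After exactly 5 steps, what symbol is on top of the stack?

b

step 1: stack=$ S  input=f b b f $  — expand S → f N R
step 2: stack=$ R N f  input=f b b f $  — match f
step 3: stack=$ R N  input=b b f $  — expand N → b
step 4: stack=$ R b  input=b b f $  — match b
step 5: stack=$ R  input=b f $  — expand R → b f
Stack after step 5: $ f b (top = b).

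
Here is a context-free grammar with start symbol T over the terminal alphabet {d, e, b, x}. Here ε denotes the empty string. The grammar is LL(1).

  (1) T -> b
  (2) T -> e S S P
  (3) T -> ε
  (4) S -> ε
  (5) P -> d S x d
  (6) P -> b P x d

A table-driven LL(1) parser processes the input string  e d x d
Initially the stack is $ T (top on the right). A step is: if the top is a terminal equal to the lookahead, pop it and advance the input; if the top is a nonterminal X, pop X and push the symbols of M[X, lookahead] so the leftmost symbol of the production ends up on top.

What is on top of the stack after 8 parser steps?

d

     Stack      Input      Action
  1  $ T        e d x d $  expand T -> e S S P
  2  $ P S S e  e d x d $  match e
  3  $ P S S    d x d $    expand S -> ε
  4  $ P S      d x d $    expand S -> ε
  5  $ P        d x d $    expand P -> d S x d
  6  $ d x S d  d x d $    match d
  7  $ d x S    x d $      expand S -> ε
  8  $ d x      x d $      match x
Stack after step 8: $ d (top = d).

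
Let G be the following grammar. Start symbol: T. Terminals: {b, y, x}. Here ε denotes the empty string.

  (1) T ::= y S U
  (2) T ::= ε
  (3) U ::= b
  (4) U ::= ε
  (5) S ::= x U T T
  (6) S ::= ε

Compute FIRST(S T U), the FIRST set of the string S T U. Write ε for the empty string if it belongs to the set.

{ε, b, x, y}

FIRST(T): from T::=y S U we get {y}; from T::=ε we get {ε}. So FIRST(T) = {ε, y}.
FIRST(U): from U::=b we get {b}; from U::=ε we get {ε}. So FIRST(U) = {ε, b}.
FIRST(S): from S::=x U T T we get {x}; from S::=ε we get {ε}. So FIRST(S) = {ε, x}.
FIRST(S T U): take FIRST of each symbol in turn, carrying on past any symbol whose FIRST contains ε; result {ε, b, x, y}.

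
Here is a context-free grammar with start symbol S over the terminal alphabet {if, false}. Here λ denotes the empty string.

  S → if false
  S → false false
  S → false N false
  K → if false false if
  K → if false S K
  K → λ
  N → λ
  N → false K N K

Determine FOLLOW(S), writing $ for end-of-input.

FIRST(S): from S→if false we get {if}; from S→false false we get {false}; from S→false N false we get {false}. So FIRST(S) = {false, if}.
FIRST(K): from K→if false false if we get {if}; from K→if false S K we get {if}; from K→λ we get {λ}. So FIRST(K) = {λ, if}.
FIRST(N): from N→λ we get {λ}; from N→false K N K we get {false}. So FIRST(N) = {λ, false}.
FOLLOW(S) includes $ since S is the start symbol.
FOLLOW(N): in S→false N false, N is followed by false with FIRST {false}; in N→false K N K, N is followed by K with FIRST {λ, if}; in N→false K N K, the suffix after N is nullable (adds nothing new). Thus FOLLOW(N) = {false, if}.
FOLLOW(K): in K→if false S K, the suffix after K is empty (adds nothing new); in N→false K N K (occurrence 1), K is followed by N K with FIRST {λ, false, if}; in N→false K N K (occurrence 1), the suffix after K is nullable, so FOLLOW(K) ⊇ FOLLOW(N) = {false, if}; in N→false K N K (occurrence 2), the suffix after K is empty, so FOLLOW(K) ⊇ FOLLOW(N) = {false, if}. Thus FOLLOW(K) = {false, if}.
FOLLOW(S): in K→if false S K, S is followed by K with FIRST {λ, if}; in K→if false S K, the suffix after S is nullable, so FOLLOW(S) ⊇ FOLLOW(K) = {false, if}. Thus FOLLOW(S) = {$, false, if}.

{$, false, if}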